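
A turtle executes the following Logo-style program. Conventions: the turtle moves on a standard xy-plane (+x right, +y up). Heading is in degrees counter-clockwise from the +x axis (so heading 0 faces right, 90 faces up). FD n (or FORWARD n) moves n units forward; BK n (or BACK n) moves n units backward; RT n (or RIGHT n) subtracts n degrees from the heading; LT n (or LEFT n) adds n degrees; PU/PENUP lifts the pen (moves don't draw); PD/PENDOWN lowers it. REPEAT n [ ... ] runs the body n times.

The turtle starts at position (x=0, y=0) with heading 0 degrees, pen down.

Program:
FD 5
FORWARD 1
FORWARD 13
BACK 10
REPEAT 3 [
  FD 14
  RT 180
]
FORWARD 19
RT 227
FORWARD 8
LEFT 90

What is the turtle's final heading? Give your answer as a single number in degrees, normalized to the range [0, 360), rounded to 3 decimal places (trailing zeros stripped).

Executing turtle program step by step:
Start: pos=(0,0), heading=0, pen down
FD 5: (0,0) -> (5,0) [heading=0, draw]
FD 1: (5,0) -> (6,0) [heading=0, draw]
FD 13: (6,0) -> (19,0) [heading=0, draw]
BK 10: (19,0) -> (9,0) [heading=0, draw]
REPEAT 3 [
  -- iteration 1/3 --
  FD 14: (9,0) -> (23,0) [heading=0, draw]
  RT 180: heading 0 -> 180
  -- iteration 2/3 --
  FD 14: (23,0) -> (9,0) [heading=180, draw]
  RT 180: heading 180 -> 0
  -- iteration 3/3 --
  FD 14: (9,0) -> (23,0) [heading=0, draw]
  RT 180: heading 0 -> 180
]
FD 19: (23,0) -> (4,0) [heading=180, draw]
RT 227: heading 180 -> 313
FD 8: (4,0) -> (9.456,-5.851) [heading=313, draw]
LT 90: heading 313 -> 43
Final: pos=(9.456,-5.851), heading=43, 9 segment(s) drawn

Answer: 43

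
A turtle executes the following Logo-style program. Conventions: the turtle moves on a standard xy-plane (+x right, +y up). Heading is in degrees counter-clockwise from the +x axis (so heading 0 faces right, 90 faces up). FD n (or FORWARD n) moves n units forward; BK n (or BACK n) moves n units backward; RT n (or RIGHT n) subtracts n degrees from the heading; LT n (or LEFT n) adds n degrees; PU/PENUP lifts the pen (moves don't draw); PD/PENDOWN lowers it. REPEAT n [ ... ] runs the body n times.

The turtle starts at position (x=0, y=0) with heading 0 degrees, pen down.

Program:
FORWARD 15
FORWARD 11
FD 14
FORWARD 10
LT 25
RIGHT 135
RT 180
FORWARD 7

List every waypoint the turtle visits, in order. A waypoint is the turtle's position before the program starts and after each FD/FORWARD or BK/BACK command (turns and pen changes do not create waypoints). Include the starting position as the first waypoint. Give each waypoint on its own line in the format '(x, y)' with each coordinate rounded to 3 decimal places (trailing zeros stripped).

Answer: (0, 0)
(15, 0)
(26, 0)
(40, 0)
(50, 0)
(52.394, 6.578)

Derivation:
Executing turtle program step by step:
Start: pos=(0,0), heading=0, pen down
FD 15: (0,0) -> (15,0) [heading=0, draw]
FD 11: (15,0) -> (26,0) [heading=0, draw]
FD 14: (26,0) -> (40,0) [heading=0, draw]
FD 10: (40,0) -> (50,0) [heading=0, draw]
LT 25: heading 0 -> 25
RT 135: heading 25 -> 250
RT 180: heading 250 -> 70
FD 7: (50,0) -> (52.394,6.578) [heading=70, draw]
Final: pos=(52.394,6.578), heading=70, 5 segment(s) drawn
Waypoints (6 total):
(0, 0)
(15, 0)
(26, 0)
(40, 0)
(50, 0)
(52.394, 6.578)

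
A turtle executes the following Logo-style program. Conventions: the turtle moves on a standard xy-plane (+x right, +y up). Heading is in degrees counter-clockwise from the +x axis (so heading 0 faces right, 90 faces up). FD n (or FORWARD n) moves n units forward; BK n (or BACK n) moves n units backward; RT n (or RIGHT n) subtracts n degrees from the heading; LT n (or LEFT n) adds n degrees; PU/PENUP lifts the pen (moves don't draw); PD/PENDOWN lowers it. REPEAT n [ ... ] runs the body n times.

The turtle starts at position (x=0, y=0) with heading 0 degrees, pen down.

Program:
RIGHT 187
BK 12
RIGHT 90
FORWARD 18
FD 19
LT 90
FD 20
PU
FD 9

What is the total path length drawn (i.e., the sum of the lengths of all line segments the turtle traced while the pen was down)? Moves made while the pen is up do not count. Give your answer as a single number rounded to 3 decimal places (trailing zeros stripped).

Answer: 69

Derivation:
Executing turtle program step by step:
Start: pos=(0,0), heading=0, pen down
RT 187: heading 0 -> 173
BK 12: (0,0) -> (11.911,-1.462) [heading=173, draw]
RT 90: heading 173 -> 83
FD 18: (11.911,-1.462) -> (14.104,16.403) [heading=83, draw]
FD 19: (14.104,16.403) -> (16.42,35.262) [heading=83, draw]
LT 90: heading 83 -> 173
FD 20: (16.42,35.262) -> (-3.431,37.699) [heading=173, draw]
PU: pen up
FD 9: (-3.431,37.699) -> (-12.364,38.796) [heading=173, move]
Final: pos=(-12.364,38.796), heading=173, 4 segment(s) drawn

Segment lengths:
  seg 1: (0,0) -> (11.911,-1.462), length = 12
  seg 2: (11.911,-1.462) -> (14.104,16.403), length = 18
  seg 3: (14.104,16.403) -> (16.42,35.262), length = 19
  seg 4: (16.42,35.262) -> (-3.431,37.699), length = 20
Total = 69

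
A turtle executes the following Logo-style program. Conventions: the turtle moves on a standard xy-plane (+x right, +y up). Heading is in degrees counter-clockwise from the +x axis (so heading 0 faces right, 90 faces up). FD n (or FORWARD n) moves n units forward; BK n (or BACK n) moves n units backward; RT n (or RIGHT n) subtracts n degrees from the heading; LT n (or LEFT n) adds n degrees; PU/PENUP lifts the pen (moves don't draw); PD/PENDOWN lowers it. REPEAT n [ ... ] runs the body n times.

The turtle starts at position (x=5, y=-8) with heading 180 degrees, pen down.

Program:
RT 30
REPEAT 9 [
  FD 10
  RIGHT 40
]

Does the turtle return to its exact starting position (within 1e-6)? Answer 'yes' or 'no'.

Answer: yes

Derivation:
Executing turtle program step by step:
Start: pos=(5,-8), heading=180, pen down
RT 30: heading 180 -> 150
REPEAT 9 [
  -- iteration 1/9 --
  FD 10: (5,-8) -> (-3.66,-3) [heading=150, draw]
  RT 40: heading 150 -> 110
  -- iteration 2/9 --
  FD 10: (-3.66,-3) -> (-7.08,6.397) [heading=110, draw]
  RT 40: heading 110 -> 70
  -- iteration 3/9 --
  FD 10: (-7.08,6.397) -> (-3.66,15.794) [heading=70, draw]
  RT 40: heading 70 -> 30
  -- iteration 4/9 --
  FD 10: (-3.66,15.794) -> (5,20.794) [heading=30, draw]
  RT 40: heading 30 -> 350
  -- iteration 5/9 --
  FD 10: (5,20.794) -> (14.848,19.057) [heading=350, draw]
  RT 40: heading 350 -> 310
  -- iteration 6/9 --
  FD 10: (14.848,19.057) -> (21.276,11.397) [heading=310, draw]
  RT 40: heading 310 -> 270
  -- iteration 7/9 --
  FD 10: (21.276,11.397) -> (21.276,1.397) [heading=270, draw]
  RT 40: heading 270 -> 230
  -- iteration 8/9 --
  FD 10: (21.276,1.397) -> (14.848,-6.264) [heading=230, draw]
  RT 40: heading 230 -> 190
  -- iteration 9/9 --
  FD 10: (14.848,-6.264) -> (5,-8) [heading=190, draw]
  RT 40: heading 190 -> 150
]
Final: pos=(5,-8), heading=150, 9 segment(s) drawn

Start position: (5, -8)
Final position: (5, -8)
Distance = 0; < 1e-6 -> CLOSED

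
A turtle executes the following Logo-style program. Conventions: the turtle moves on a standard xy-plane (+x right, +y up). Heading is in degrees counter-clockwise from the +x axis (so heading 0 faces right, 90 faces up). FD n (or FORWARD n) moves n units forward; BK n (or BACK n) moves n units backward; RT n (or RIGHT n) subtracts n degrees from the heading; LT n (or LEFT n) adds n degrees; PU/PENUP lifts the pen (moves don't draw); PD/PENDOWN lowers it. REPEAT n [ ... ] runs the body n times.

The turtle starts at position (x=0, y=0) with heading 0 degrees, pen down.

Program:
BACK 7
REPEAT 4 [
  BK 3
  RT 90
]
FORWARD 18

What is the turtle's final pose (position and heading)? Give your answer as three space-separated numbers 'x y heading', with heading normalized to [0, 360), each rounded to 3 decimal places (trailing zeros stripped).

Answer: 11 0 0

Derivation:
Executing turtle program step by step:
Start: pos=(0,0), heading=0, pen down
BK 7: (0,0) -> (-7,0) [heading=0, draw]
REPEAT 4 [
  -- iteration 1/4 --
  BK 3: (-7,0) -> (-10,0) [heading=0, draw]
  RT 90: heading 0 -> 270
  -- iteration 2/4 --
  BK 3: (-10,0) -> (-10,3) [heading=270, draw]
  RT 90: heading 270 -> 180
  -- iteration 3/4 --
  BK 3: (-10,3) -> (-7,3) [heading=180, draw]
  RT 90: heading 180 -> 90
  -- iteration 4/4 --
  BK 3: (-7,3) -> (-7,0) [heading=90, draw]
  RT 90: heading 90 -> 0
]
FD 18: (-7,0) -> (11,0) [heading=0, draw]
Final: pos=(11,0), heading=0, 6 segment(s) drawn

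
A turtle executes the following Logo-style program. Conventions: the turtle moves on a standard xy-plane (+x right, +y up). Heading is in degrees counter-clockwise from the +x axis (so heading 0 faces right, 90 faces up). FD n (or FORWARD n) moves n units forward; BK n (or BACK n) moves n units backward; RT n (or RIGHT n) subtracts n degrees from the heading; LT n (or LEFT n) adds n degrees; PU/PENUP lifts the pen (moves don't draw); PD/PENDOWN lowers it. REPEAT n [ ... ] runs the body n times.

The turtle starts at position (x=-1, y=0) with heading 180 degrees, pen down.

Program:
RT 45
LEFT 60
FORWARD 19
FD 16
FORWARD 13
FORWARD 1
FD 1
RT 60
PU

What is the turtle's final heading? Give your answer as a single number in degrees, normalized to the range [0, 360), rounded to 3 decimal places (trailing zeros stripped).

Executing turtle program step by step:
Start: pos=(-1,0), heading=180, pen down
RT 45: heading 180 -> 135
LT 60: heading 135 -> 195
FD 19: (-1,0) -> (-19.353,-4.918) [heading=195, draw]
FD 16: (-19.353,-4.918) -> (-34.807,-9.059) [heading=195, draw]
FD 13: (-34.807,-9.059) -> (-47.364,-12.423) [heading=195, draw]
FD 1: (-47.364,-12.423) -> (-48.33,-12.682) [heading=195, draw]
FD 1: (-48.33,-12.682) -> (-49.296,-12.941) [heading=195, draw]
RT 60: heading 195 -> 135
PU: pen up
Final: pos=(-49.296,-12.941), heading=135, 5 segment(s) drawn

Answer: 135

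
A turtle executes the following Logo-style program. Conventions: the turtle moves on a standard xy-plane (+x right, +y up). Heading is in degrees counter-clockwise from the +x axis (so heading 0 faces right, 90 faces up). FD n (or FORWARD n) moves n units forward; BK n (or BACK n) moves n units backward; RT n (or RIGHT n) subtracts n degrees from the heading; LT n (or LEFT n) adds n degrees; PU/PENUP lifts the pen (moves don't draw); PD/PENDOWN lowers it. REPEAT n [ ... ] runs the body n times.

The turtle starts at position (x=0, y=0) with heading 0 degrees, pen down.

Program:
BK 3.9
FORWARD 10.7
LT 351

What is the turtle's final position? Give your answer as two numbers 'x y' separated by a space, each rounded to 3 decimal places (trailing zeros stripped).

Executing turtle program step by step:
Start: pos=(0,0), heading=0, pen down
BK 3.9: (0,0) -> (-3.9,0) [heading=0, draw]
FD 10.7: (-3.9,0) -> (6.8,0) [heading=0, draw]
LT 351: heading 0 -> 351
Final: pos=(6.8,0), heading=351, 2 segment(s) drawn

Answer: 6.8 0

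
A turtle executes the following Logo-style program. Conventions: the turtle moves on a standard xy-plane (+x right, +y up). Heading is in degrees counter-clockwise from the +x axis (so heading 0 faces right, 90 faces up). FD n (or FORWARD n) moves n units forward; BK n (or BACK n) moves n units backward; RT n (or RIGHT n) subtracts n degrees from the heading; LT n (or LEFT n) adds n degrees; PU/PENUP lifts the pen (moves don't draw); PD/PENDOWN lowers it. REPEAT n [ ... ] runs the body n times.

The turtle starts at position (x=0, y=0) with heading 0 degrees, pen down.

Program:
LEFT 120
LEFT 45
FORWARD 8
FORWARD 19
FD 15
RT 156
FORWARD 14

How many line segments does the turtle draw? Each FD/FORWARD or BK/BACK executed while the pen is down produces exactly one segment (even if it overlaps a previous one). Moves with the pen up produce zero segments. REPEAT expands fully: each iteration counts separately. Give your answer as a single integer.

Executing turtle program step by step:
Start: pos=(0,0), heading=0, pen down
LT 120: heading 0 -> 120
LT 45: heading 120 -> 165
FD 8: (0,0) -> (-7.727,2.071) [heading=165, draw]
FD 19: (-7.727,2.071) -> (-26.08,6.988) [heading=165, draw]
FD 15: (-26.08,6.988) -> (-40.569,10.87) [heading=165, draw]
RT 156: heading 165 -> 9
FD 14: (-40.569,10.87) -> (-26.741,13.06) [heading=9, draw]
Final: pos=(-26.741,13.06), heading=9, 4 segment(s) drawn
Segments drawn: 4

Answer: 4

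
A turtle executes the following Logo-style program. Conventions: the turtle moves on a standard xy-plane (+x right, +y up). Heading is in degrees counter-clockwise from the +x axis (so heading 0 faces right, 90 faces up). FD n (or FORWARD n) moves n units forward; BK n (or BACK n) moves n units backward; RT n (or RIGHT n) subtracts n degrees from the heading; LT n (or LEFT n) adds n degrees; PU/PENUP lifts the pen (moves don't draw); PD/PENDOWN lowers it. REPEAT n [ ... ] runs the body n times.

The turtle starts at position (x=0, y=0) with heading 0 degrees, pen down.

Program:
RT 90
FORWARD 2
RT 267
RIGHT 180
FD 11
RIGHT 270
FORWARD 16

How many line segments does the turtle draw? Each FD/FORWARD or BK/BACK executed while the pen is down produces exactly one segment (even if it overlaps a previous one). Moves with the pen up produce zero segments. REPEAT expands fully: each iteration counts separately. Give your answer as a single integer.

Answer: 3

Derivation:
Executing turtle program step by step:
Start: pos=(0,0), heading=0, pen down
RT 90: heading 0 -> 270
FD 2: (0,0) -> (0,-2) [heading=270, draw]
RT 267: heading 270 -> 3
RT 180: heading 3 -> 183
FD 11: (0,-2) -> (-10.985,-2.576) [heading=183, draw]
RT 270: heading 183 -> 273
FD 16: (-10.985,-2.576) -> (-10.148,-18.554) [heading=273, draw]
Final: pos=(-10.148,-18.554), heading=273, 3 segment(s) drawn
Segments drawn: 3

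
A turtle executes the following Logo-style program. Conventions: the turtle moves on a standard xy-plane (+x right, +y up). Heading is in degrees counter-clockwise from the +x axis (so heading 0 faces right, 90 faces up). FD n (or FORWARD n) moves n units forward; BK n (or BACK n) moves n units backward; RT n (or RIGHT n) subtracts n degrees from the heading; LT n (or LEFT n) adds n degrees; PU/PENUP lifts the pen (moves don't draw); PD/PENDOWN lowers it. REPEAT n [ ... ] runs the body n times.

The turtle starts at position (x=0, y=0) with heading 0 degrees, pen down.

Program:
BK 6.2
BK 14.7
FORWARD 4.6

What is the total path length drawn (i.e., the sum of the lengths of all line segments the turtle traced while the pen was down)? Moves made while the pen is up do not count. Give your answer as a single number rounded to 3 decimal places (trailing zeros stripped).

Answer: 25.5

Derivation:
Executing turtle program step by step:
Start: pos=(0,0), heading=0, pen down
BK 6.2: (0,0) -> (-6.2,0) [heading=0, draw]
BK 14.7: (-6.2,0) -> (-20.9,0) [heading=0, draw]
FD 4.6: (-20.9,0) -> (-16.3,0) [heading=0, draw]
Final: pos=(-16.3,0), heading=0, 3 segment(s) drawn

Segment lengths:
  seg 1: (0,0) -> (-6.2,0), length = 6.2
  seg 2: (-6.2,0) -> (-20.9,0), length = 14.7
  seg 3: (-20.9,0) -> (-16.3,0), length = 4.6
Total = 25.5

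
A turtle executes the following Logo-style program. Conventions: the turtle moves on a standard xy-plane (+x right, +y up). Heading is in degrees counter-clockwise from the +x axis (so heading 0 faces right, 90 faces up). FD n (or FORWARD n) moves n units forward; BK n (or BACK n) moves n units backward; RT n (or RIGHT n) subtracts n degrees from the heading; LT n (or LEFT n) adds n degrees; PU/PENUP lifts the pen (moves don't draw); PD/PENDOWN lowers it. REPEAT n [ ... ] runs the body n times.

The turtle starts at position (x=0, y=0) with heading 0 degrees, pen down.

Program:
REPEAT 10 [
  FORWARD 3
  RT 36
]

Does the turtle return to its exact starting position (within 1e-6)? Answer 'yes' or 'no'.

Executing turtle program step by step:
Start: pos=(0,0), heading=0, pen down
REPEAT 10 [
  -- iteration 1/10 --
  FD 3: (0,0) -> (3,0) [heading=0, draw]
  RT 36: heading 0 -> 324
  -- iteration 2/10 --
  FD 3: (3,0) -> (5.427,-1.763) [heading=324, draw]
  RT 36: heading 324 -> 288
  -- iteration 3/10 --
  FD 3: (5.427,-1.763) -> (6.354,-4.617) [heading=288, draw]
  RT 36: heading 288 -> 252
  -- iteration 4/10 --
  FD 3: (6.354,-4.617) -> (5.427,-7.47) [heading=252, draw]
  RT 36: heading 252 -> 216
  -- iteration 5/10 --
  FD 3: (5.427,-7.47) -> (3,-9.233) [heading=216, draw]
  RT 36: heading 216 -> 180
  -- iteration 6/10 --
  FD 3: (3,-9.233) -> (0,-9.233) [heading=180, draw]
  RT 36: heading 180 -> 144
  -- iteration 7/10 --
  FD 3: (0,-9.233) -> (-2.427,-7.47) [heading=144, draw]
  RT 36: heading 144 -> 108
  -- iteration 8/10 --
  FD 3: (-2.427,-7.47) -> (-3.354,-4.617) [heading=108, draw]
  RT 36: heading 108 -> 72
  -- iteration 9/10 --
  FD 3: (-3.354,-4.617) -> (-2.427,-1.763) [heading=72, draw]
  RT 36: heading 72 -> 36
  -- iteration 10/10 --
  FD 3: (-2.427,-1.763) -> (0,0) [heading=36, draw]
  RT 36: heading 36 -> 0
]
Final: pos=(0,0), heading=0, 10 segment(s) drawn

Start position: (0, 0)
Final position: (0, 0)
Distance = 0; < 1e-6 -> CLOSED

Answer: yes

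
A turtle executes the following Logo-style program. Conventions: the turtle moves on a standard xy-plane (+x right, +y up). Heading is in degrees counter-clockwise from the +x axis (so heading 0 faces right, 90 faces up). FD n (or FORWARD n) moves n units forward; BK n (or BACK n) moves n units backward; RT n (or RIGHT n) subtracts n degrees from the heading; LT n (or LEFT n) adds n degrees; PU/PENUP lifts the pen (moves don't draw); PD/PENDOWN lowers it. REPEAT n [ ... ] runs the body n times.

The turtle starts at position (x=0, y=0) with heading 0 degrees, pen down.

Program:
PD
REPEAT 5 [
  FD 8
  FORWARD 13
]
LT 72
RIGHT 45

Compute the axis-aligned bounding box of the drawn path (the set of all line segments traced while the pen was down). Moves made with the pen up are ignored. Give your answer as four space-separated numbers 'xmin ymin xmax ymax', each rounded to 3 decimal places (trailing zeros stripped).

Answer: 0 0 105 0

Derivation:
Executing turtle program step by step:
Start: pos=(0,0), heading=0, pen down
PD: pen down
REPEAT 5 [
  -- iteration 1/5 --
  FD 8: (0,0) -> (8,0) [heading=0, draw]
  FD 13: (8,0) -> (21,0) [heading=0, draw]
  -- iteration 2/5 --
  FD 8: (21,0) -> (29,0) [heading=0, draw]
  FD 13: (29,0) -> (42,0) [heading=0, draw]
  -- iteration 3/5 --
  FD 8: (42,0) -> (50,0) [heading=0, draw]
  FD 13: (50,0) -> (63,0) [heading=0, draw]
  -- iteration 4/5 --
  FD 8: (63,0) -> (71,0) [heading=0, draw]
  FD 13: (71,0) -> (84,0) [heading=0, draw]
  -- iteration 5/5 --
  FD 8: (84,0) -> (92,0) [heading=0, draw]
  FD 13: (92,0) -> (105,0) [heading=0, draw]
]
LT 72: heading 0 -> 72
RT 45: heading 72 -> 27
Final: pos=(105,0), heading=27, 10 segment(s) drawn

Segment endpoints: x in {0, 8, 21, 29, 42, 50, 63, 71, 84, 92, 105}, y in {0}
xmin=0, ymin=0, xmax=105, ymax=0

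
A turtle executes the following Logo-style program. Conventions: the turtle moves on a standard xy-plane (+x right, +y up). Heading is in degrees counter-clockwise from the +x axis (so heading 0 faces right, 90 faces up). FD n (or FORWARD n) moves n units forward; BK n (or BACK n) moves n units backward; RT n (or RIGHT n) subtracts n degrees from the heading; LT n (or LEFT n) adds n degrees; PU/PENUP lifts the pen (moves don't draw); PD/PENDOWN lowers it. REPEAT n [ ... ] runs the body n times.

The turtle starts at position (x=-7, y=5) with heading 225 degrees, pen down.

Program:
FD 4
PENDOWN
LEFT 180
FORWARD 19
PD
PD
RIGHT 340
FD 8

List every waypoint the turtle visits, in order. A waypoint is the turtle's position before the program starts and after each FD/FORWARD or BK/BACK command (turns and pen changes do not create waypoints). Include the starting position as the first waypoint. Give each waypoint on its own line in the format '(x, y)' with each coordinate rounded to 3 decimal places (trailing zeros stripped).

Executing turtle program step by step:
Start: pos=(-7,5), heading=225, pen down
FD 4: (-7,5) -> (-9.828,2.172) [heading=225, draw]
PD: pen down
LT 180: heading 225 -> 45
FD 19: (-9.828,2.172) -> (3.607,15.607) [heading=45, draw]
PD: pen down
PD: pen down
RT 340: heading 45 -> 65
FD 8: (3.607,15.607) -> (6.988,22.857) [heading=65, draw]
Final: pos=(6.988,22.857), heading=65, 3 segment(s) drawn
Waypoints (4 total):
(-7, 5)
(-9.828, 2.172)
(3.607, 15.607)
(6.988, 22.857)

Answer: (-7, 5)
(-9.828, 2.172)
(3.607, 15.607)
(6.988, 22.857)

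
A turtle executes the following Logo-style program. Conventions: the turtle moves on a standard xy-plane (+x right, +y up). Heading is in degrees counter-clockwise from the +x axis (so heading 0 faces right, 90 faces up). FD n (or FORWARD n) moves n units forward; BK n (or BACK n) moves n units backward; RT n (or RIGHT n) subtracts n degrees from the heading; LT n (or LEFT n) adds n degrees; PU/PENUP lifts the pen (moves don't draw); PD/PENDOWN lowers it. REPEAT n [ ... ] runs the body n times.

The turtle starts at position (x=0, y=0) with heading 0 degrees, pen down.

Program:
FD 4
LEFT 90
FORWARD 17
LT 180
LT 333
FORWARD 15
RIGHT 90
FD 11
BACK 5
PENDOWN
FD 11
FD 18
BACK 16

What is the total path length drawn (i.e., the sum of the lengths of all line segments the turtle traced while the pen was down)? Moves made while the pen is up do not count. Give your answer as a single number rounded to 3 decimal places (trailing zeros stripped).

Executing turtle program step by step:
Start: pos=(0,0), heading=0, pen down
FD 4: (0,0) -> (4,0) [heading=0, draw]
LT 90: heading 0 -> 90
FD 17: (4,0) -> (4,17) [heading=90, draw]
LT 180: heading 90 -> 270
LT 333: heading 270 -> 243
FD 15: (4,17) -> (-2.81,3.635) [heading=243, draw]
RT 90: heading 243 -> 153
FD 11: (-2.81,3.635) -> (-12.611,8.629) [heading=153, draw]
BK 5: (-12.611,8.629) -> (-8.156,6.359) [heading=153, draw]
PD: pen down
FD 11: (-8.156,6.359) -> (-17.957,11.353) [heading=153, draw]
FD 18: (-17.957,11.353) -> (-33.995,19.525) [heading=153, draw]
BK 16: (-33.995,19.525) -> (-19.739,12.261) [heading=153, draw]
Final: pos=(-19.739,12.261), heading=153, 8 segment(s) drawn

Segment lengths:
  seg 1: (0,0) -> (4,0), length = 4
  seg 2: (4,0) -> (4,17), length = 17
  seg 3: (4,17) -> (-2.81,3.635), length = 15
  seg 4: (-2.81,3.635) -> (-12.611,8.629), length = 11
  seg 5: (-12.611,8.629) -> (-8.156,6.359), length = 5
  seg 6: (-8.156,6.359) -> (-17.957,11.353), length = 11
  seg 7: (-17.957,11.353) -> (-33.995,19.525), length = 18
  seg 8: (-33.995,19.525) -> (-19.739,12.261), length = 16
Total = 97

Answer: 97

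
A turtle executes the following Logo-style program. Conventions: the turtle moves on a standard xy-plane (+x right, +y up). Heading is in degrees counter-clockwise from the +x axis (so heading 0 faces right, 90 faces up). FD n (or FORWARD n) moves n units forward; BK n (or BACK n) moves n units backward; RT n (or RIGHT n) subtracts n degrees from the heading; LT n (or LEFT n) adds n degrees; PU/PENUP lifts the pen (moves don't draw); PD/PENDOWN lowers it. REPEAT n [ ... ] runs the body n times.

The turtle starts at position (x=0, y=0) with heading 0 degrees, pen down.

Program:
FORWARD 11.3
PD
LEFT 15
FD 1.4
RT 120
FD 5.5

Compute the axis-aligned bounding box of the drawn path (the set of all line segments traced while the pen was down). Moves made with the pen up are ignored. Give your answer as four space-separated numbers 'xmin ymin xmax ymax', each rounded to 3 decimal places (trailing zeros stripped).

Executing turtle program step by step:
Start: pos=(0,0), heading=0, pen down
FD 11.3: (0,0) -> (11.3,0) [heading=0, draw]
PD: pen down
LT 15: heading 0 -> 15
FD 1.4: (11.3,0) -> (12.652,0.362) [heading=15, draw]
RT 120: heading 15 -> 255
FD 5.5: (12.652,0.362) -> (11.229,-4.95) [heading=255, draw]
Final: pos=(11.229,-4.95), heading=255, 3 segment(s) drawn

Segment endpoints: x in {0, 11.229, 11.3, 12.652}, y in {-4.95, 0, 0.362}
xmin=0, ymin=-4.95, xmax=12.652, ymax=0.362

Answer: 0 -4.95 12.652 0.362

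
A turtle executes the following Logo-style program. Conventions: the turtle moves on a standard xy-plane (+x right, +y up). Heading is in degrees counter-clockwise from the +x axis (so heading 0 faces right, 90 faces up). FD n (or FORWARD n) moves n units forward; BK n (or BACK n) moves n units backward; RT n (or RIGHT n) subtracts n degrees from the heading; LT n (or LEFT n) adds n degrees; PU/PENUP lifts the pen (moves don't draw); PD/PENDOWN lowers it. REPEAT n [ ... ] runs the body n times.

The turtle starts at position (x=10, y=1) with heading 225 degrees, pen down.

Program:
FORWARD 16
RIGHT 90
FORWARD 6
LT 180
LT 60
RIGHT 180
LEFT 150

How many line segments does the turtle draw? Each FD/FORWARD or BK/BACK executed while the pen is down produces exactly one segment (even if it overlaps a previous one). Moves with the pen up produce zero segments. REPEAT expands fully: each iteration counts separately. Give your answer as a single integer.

Executing turtle program step by step:
Start: pos=(10,1), heading=225, pen down
FD 16: (10,1) -> (-1.314,-10.314) [heading=225, draw]
RT 90: heading 225 -> 135
FD 6: (-1.314,-10.314) -> (-5.556,-6.071) [heading=135, draw]
LT 180: heading 135 -> 315
LT 60: heading 315 -> 15
RT 180: heading 15 -> 195
LT 150: heading 195 -> 345
Final: pos=(-5.556,-6.071), heading=345, 2 segment(s) drawn
Segments drawn: 2

Answer: 2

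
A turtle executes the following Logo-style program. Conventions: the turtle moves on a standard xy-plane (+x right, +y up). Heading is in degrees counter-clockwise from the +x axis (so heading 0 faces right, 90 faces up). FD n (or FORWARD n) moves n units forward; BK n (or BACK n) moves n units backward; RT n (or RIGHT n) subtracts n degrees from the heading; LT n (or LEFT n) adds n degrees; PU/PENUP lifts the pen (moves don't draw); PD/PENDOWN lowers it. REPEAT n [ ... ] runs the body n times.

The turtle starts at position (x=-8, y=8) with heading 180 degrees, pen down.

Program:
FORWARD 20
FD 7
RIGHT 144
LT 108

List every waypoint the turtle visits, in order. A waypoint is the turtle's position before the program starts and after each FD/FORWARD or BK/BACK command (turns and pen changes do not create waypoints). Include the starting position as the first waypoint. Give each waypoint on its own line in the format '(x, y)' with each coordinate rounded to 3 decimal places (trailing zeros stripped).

Answer: (-8, 8)
(-28, 8)
(-35, 8)

Derivation:
Executing turtle program step by step:
Start: pos=(-8,8), heading=180, pen down
FD 20: (-8,8) -> (-28,8) [heading=180, draw]
FD 7: (-28,8) -> (-35,8) [heading=180, draw]
RT 144: heading 180 -> 36
LT 108: heading 36 -> 144
Final: pos=(-35,8), heading=144, 2 segment(s) drawn
Waypoints (3 total):
(-8, 8)
(-28, 8)
(-35, 8)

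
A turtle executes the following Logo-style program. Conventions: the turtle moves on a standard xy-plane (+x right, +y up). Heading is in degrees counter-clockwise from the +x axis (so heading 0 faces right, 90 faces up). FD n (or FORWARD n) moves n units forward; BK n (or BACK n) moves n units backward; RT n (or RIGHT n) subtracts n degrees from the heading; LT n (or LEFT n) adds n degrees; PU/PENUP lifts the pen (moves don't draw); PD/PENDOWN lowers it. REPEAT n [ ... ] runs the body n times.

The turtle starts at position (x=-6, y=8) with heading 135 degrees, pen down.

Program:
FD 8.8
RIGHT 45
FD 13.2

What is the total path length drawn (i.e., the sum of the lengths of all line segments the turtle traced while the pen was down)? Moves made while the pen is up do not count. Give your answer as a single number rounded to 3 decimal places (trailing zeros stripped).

Answer: 22

Derivation:
Executing turtle program step by step:
Start: pos=(-6,8), heading=135, pen down
FD 8.8: (-6,8) -> (-12.223,14.223) [heading=135, draw]
RT 45: heading 135 -> 90
FD 13.2: (-12.223,14.223) -> (-12.223,27.423) [heading=90, draw]
Final: pos=(-12.223,27.423), heading=90, 2 segment(s) drawn

Segment lengths:
  seg 1: (-6,8) -> (-12.223,14.223), length = 8.8
  seg 2: (-12.223,14.223) -> (-12.223,27.423), length = 13.2
Total = 22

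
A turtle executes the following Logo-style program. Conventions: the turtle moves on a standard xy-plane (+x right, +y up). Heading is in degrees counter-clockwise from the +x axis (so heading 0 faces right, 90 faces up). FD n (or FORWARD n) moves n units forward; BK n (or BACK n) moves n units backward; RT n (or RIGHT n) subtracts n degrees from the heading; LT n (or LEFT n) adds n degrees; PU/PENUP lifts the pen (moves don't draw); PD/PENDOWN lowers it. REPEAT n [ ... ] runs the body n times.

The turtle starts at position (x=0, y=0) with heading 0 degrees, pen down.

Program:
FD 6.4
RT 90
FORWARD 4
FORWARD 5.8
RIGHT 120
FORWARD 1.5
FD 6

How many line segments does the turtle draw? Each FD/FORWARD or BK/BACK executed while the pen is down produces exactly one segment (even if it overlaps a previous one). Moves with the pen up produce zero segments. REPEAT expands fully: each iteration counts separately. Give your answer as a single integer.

Executing turtle program step by step:
Start: pos=(0,0), heading=0, pen down
FD 6.4: (0,0) -> (6.4,0) [heading=0, draw]
RT 90: heading 0 -> 270
FD 4: (6.4,0) -> (6.4,-4) [heading=270, draw]
FD 5.8: (6.4,-4) -> (6.4,-9.8) [heading=270, draw]
RT 120: heading 270 -> 150
FD 1.5: (6.4,-9.8) -> (5.101,-9.05) [heading=150, draw]
FD 6: (5.101,-9.05) -> (-0.095,-6.05) [heading=150, draw]
Final: pos=(-0.095,-6.05), heading=150, 5 segment(s) drawn
Segments drawn: 5

Answer: 5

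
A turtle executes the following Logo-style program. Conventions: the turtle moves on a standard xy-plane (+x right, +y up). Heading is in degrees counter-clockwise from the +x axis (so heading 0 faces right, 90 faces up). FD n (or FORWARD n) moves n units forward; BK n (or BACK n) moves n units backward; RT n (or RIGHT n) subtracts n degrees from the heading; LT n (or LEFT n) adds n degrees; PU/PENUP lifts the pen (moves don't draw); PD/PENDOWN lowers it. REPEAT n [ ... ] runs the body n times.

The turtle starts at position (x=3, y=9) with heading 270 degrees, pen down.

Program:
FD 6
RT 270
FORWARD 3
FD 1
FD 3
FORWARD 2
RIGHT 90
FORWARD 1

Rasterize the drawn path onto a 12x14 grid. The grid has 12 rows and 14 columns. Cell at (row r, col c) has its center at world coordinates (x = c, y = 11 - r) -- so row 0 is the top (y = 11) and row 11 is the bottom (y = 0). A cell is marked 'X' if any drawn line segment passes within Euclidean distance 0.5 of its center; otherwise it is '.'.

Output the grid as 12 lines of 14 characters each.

Segment 0: (3,9) -> (3,3)
Segment 1: (3,3) -> (6,3)
Segment 2: (6,3) -> (7,3)
Segment 3: (7,3) -> (10,3)
Segment 4: (10,3) -> (12,3)
Segment 5: (12,3) -> (12,2)

Answer: ..............
..............
...X..........
...X..........
...X..........
...X..........
...X..........
...X..........
...XXXXXXXXXX.
............X.
..............
..............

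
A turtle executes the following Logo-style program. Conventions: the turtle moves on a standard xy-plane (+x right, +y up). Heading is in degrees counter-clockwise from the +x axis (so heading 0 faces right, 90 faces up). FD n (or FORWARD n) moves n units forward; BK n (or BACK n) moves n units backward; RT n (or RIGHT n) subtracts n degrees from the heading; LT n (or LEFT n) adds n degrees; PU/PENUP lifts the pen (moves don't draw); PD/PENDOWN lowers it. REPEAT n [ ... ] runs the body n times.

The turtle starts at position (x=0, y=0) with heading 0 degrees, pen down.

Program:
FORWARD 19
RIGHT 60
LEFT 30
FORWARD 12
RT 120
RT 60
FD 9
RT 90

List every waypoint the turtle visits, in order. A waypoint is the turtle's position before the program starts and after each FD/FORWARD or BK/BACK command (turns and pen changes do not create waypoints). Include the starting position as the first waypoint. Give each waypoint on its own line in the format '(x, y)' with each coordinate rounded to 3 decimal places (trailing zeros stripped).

Executing turtle program step by step:
Start: pos=(0,0), heading=0, pen down
FD 19: (0,0) -> (19,0) [heading=0, draw]
RT 60: heading 0 -> 300
LT 30: heading 300 -> 330
FD 12: (19,0) -> (29.392,-6) [heading=330, draw]
RT 120: heading 330 -> 210
RT 60: heading 210 -> 150
FD 9: (29.392,-6) -> (21.598,-1.5) [heading=150, draw]
RT 90: heading 150 -> 60
Final: pos=(21.598,-1.5), heading=60, 3 segment(s) drawn
Waypoints (4 total):
(0, 0)
(19, 0)
(29.392, -6)
(21.598, -1.5)

Answer: (0, 0)
(19, 0)
(29.392, -6)
(21.598, -1.5)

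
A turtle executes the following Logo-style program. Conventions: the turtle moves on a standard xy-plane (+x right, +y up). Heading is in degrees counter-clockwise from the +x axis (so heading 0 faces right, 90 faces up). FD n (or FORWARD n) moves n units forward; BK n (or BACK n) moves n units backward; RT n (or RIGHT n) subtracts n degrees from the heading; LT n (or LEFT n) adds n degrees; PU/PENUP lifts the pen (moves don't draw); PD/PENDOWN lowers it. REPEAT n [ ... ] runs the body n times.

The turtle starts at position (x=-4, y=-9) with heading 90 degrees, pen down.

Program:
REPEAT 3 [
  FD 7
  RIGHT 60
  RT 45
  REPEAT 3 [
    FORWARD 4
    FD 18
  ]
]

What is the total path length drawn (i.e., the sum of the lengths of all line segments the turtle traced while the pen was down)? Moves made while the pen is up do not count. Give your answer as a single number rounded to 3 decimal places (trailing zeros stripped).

Answer: 219

Derivation:
Executing turtle program step by step:
Start: pos=(-4,-9), heading=90, pen down
REPEAT 3 [
  -- iteration 1/3 --
  FD 7: (-4,-9) -> (-4,-2) [heading=90, draw]
  RT 60: heading 90 -> 30
  RT 45: heading 30 -> 345
  REPEAT 3 [
    -- iteration 1/3 --
    FD 4: (-4,-2) -> (-0.136,-3.035) [heading=345, draw]
    FD 18: (-0.136,-3.035) -> (17.25,-7.694) [heading=345, draw]
    -- iteration 2/3 --
    FD 4: (17.25,-7.694) -> (21.114,-8.729) [heading=345, draw]
    FD 18: (21.114,-8.729) -> (38.501,-13.388) [heading=345, draw]
    -- iteration 3/3 --
    FD 4: (38.501,-13.388) -> (42.364,-14.423) [heading=345, draw]
    FD 18: (42.364,-14.423) -> (59.751,-19.082) [heading=345, draw]
  ]
  -- iteration 2/3 --
  FD 7: (59.751,-19.082) -> (66.513,-20.894) [heading=345, draw]
  RT 60: heading 345 -> 285
  RT 45: heading 285 -> 240
  REPEAT 3 [
    -- iteration 1/3 --
    FD 4: (66.513,-20.894) -> (64.513,-24.358) [heading=240, draw]
    FD 18: (64.513,-24.358) -> (55.513,-39.946) [heading=240, draw]
    -- iteration 2/3 --
    FD 4: (55.513,-39.946) -> (53.513,-43.41) [heading=240, draw]
    FD 18: (53.513,-43.41) -> (44.513,-58.999) [heading=240, draw]
    -- iteration 3/3 --
    FD 4: (44.513,-58.999) -> (42.513,-62.463) [heading=240, draw]
    FD 18: (42.513,-62.463) -> (33.513,-78.051) [heading=240, draw]
  ]
  -- iteration 3/3 --
  FD 7: (33.513,-78.051) -> (30.013,-84.114) [heading=240, draw]
  RT 60: heading 240 -> 180
  RT 45: heading 180 -> 135
  REPEAT 3 [
    -- iteration 1/3 --
    FD 4: (30.013,-84.114) -> (27.184,-81.285) [heading=135, draw]
    FD 18: (27.184,-81.285) -> (14.456,-68.557) [heading=135, draw]
    -- iteration 2/3 --
    FD 4: (14.456,-68.557) -> (11.628,-65.729) [heading=135, draw]
    FD 18: (11.628,-65.729) -> (-1.1,-53.001) [heading=135, draw]
    -- iteration 3/3 --
    FD 4: (-1.1,-53.001) -> (-3.929,-50.173) [heading=135, draw]
    FD 18: (-3.929,-50.173) -> (-16.656,-37.445) [heading=135, draw]
  ]
]
Final: pos=(-16.656,-37.445), heading=135, 21 segment(s) drawn

Segment lengths:
  seg 1: (-4,-9) -> (-4,-2), length = 7
  seg 2: (-4,-2) -> (-0.136,-3.035), length = 4
  seg 3: (-0.136,-3.035) -> (17.25,-7.694), length = 18
  seg 4: (17.25,-7.694) -> (21.114,-8.729), length = 4
  seg 5: (21.114,-8.729) -> (38.501,-13.388), length = 18
  seg 6: (38.501,-13.388) -> (42.364,-14.423), length = 4
  seg 7: (42.364,-14.423) -> (59.751,-19.082), length = 18
  seg 8: (59.751,-19.082) -> (66.513,-20.894), length = 7
  seg 9: (66.513,-20.894) -> (64.513,-24.358), length = 4
  seg 10: (64.513,-24.358) -> (55.513,-39.946), length = 18
  seg 11: (55.513,-39.946) -> (53.513,-43.41), length = 4
  seg 12: (53.513,-43.41) -> (44.513,-58.999), length = 18
  seg 13: (44.513,-58.999) -> (42.513,-62.463), length = 4
  seg 14: (42.513,-62.463) -> (33.513,-78.051), length = 18
  seg 15: (33.513,-78.051) -> (30.013,-84.114), length = 7
  seg 16: (30.013,-84.114) -> (27.184,-81.285), length = 4
  seg 17: (27.184,-81.285) -> (14.456,-68.557), length = 18
  seg 18: (14.456,-68.557) -> (11.628,-65.729), length = 4
  seg 19: (11.628,-65.729) -> (-1.1,-53.001), length = 18
  seg 20: (-1.1,-53.001) -> (-3.929,-50.173), length = 4
  seg 21: (-3.929,-50.173) -> (-16.656,-37.445), length = 18
Total = 219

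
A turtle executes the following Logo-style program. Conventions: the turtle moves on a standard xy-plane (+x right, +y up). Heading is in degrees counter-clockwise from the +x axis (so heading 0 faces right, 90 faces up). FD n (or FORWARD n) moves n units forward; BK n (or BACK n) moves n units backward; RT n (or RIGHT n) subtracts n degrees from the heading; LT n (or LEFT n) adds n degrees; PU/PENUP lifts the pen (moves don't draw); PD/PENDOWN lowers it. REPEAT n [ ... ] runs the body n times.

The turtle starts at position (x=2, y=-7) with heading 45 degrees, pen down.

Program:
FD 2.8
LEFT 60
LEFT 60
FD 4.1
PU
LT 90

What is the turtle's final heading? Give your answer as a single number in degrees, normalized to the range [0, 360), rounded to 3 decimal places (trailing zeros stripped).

Answer: 255

Derivation:
Executing turtle program step by step:
Start: pos=(2,-7), heading=45, pen down
FD 2.8: (2,-7) -> (3.98,-5.02) [heading=45, draw]
LT 60: heading 45 -> 105
LT 60: heading 105 -> 165
FD 4.1: (3.98,-5.02) -> (0.02,-3.959) [heading=165, draw]
PU: pen up
LT 90: heading 165 -> 255
Final: pos=(0.02,-3.959), heading=255, 2 segment(s) drawn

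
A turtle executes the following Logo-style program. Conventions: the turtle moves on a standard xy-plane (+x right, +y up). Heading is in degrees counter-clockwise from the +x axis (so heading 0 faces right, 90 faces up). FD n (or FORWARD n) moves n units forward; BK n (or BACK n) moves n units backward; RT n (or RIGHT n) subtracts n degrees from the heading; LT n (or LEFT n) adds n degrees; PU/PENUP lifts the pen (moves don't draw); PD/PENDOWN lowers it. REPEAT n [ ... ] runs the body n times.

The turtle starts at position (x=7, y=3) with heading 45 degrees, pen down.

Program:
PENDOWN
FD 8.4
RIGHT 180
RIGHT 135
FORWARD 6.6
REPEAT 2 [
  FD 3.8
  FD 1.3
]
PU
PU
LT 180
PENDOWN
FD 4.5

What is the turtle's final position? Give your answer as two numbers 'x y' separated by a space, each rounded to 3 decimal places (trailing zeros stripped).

Answer: 12.94 21.24

Derivation:
Executing turtle program step by step:
Start: pos=(7,3), heading=45, pen down
PD: pen down
FD 8.4: (7,3) -> (12.94,8.94) [heading=45, draw]
RT 180: heading 45 -> 225
RT 135: heading 225 -> 90
FD 6.6: (12.94,8.94) -> (12.94,15.54) [heading=90, draw]
REPEAT 2 [
  -- iteration 1/2 --
  FD 3.8: (12.94,15.54) -> (12.94,19.34) [heading=90, draw]
  FD 1.3: (12.94,19.34) -> (12.94,20.64) [heading=90, draw]
  -- iteration 2/2 --
  FD 3.8: (12.94,20.64) -> (12.94,24.44) [heading=90, draw]
  FD 1.3: (12.94,24.44) -> (12.94,25.74) [heading=90, draw]
]
PU: pen up
PU: pen up
LT 180: heading 90 -> 270
PD: pen down
FD 4.5: (12.94,25.74) -> (12.94,21.24) [heading=270, draw]
Final: pos=(12.94,21.24), heading=270, 7 segment(s) drawn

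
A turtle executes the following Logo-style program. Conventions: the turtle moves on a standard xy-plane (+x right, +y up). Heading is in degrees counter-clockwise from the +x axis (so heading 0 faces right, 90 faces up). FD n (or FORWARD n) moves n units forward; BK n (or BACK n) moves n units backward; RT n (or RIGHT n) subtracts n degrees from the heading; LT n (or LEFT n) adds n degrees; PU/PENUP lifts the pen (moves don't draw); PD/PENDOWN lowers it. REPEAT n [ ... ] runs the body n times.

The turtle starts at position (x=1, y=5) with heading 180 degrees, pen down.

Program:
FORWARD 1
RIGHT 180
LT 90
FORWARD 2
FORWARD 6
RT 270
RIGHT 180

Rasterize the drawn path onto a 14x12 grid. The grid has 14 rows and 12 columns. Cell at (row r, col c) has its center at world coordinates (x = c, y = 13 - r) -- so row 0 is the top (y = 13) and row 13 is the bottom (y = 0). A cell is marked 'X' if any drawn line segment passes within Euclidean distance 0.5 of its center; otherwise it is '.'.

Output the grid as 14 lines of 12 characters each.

Segment 0: (1,5) -> (0,5)
Segment 1: (0,5) -> (0,7)
Segment 2: (0,7) -> (0,13)

Answer: X...........
X...........
X...........
X...........
X...........
X...........
X...........
X...........
XX..........
............
............
............
............
............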